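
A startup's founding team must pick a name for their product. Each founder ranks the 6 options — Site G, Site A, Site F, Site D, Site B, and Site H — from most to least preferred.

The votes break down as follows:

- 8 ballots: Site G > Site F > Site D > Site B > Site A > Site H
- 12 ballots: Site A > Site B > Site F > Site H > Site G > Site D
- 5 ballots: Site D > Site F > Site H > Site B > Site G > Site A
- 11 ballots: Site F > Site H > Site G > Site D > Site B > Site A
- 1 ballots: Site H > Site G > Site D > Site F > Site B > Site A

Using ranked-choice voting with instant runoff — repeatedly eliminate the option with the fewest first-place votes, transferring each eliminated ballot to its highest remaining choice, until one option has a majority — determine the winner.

Site F

Round 1: Site A 12, Site F 11, Site G 8, Site D 5, Site H 1, Site B 0. Site B has the fewest and is eliminated.
Round 2: Site A 12, Site F 11, Site G 8, Site D 5, Site H 1. Site H has the fewest and is eliminated.
Round 3: Site A 12, Site F 11, Site G 9, Site D 5. Site D has the fewest and is eliminated.
Round 4: Site F 16, Site A 12, Site G 9. Site G has the fewest and is eliminated.
Round 5: Site F 25, Site A 12. Site F has a majority.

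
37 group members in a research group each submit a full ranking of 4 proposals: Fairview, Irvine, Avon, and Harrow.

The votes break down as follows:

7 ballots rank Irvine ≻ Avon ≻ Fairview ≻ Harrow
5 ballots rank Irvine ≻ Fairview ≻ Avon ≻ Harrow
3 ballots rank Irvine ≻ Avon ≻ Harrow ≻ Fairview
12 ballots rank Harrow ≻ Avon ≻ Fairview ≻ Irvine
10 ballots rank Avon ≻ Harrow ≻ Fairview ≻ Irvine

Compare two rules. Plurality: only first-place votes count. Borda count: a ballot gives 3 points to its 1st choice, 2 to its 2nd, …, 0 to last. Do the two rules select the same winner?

No

Plurality first-place counts: Fairview 0, Irvine 15, Avon 10, Harrow 12 → Irvine.
Borda totals: Fairview 39, Irvine 45, Avon 79, Harrow 59 → Avon.
The two rules disagree: plurality picks Irvine, Borda picks Avon.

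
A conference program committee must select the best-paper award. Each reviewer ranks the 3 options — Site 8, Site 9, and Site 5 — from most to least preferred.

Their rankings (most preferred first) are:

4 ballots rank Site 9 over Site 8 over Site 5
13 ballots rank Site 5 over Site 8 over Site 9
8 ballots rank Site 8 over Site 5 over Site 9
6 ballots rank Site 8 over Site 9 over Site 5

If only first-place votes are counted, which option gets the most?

Site 8

First-place vote totals:
  Site 8: 14
  Site 9: 4
  Site 5: 13
Site 8 has the most first-place votes.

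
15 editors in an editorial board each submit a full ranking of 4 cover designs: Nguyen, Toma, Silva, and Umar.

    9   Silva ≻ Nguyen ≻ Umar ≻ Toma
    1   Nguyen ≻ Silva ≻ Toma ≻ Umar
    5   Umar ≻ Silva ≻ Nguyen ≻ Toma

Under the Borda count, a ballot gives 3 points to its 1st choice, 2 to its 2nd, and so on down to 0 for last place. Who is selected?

Silva

Borda scores:
  Nguyen: 9·2 + 3 + 5·1 = 26
  Toma: 9·0 + 1 + 5·0 = 1
  Silva: 9·3 + 2 + 5·2 = 39
  Umar: 9·1 + 0 + 5·3 = 24
Silva has the highest total.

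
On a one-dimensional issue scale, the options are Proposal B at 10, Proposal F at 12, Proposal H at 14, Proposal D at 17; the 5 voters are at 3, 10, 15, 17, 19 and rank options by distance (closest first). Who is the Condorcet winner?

With single-peaked preferences on a line, the Condorcet winner is the candidate closest to the median voter.
The median voter (position 15) is closest to Proposal H at 14.
Check: Proposal H vs Proposal B — voters closer to Proposal H: 3 of 5.

Proposal H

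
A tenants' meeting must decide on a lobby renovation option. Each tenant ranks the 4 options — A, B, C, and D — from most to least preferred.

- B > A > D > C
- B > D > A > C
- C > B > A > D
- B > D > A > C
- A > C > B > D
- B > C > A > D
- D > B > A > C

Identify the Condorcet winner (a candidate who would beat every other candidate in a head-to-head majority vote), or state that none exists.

B

Head-to-head results (7 voters total):
A vs B: B wins 6–1.
A vs C: A wins 5–2.
A vs D: A wins 4–3.
B vs C: B wins 5–2.
B vs D: B wins 6–1.
C vs D: D wins 4–3.
B beats each rival — A (6–1), C (5–2), D (6–1) — so B is the Condorcet winner.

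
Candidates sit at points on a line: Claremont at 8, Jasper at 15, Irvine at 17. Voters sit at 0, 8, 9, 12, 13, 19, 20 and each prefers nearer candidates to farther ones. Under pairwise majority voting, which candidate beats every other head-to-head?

Jasper

With single-peaked preferences on a line, the Condorcet winner is the candidate closest to the median voter.
The median voter (position 12) is closest to Jasper at 15.
Check: Jasper vs Claremont — voters closer to Jasper: 4 of 7.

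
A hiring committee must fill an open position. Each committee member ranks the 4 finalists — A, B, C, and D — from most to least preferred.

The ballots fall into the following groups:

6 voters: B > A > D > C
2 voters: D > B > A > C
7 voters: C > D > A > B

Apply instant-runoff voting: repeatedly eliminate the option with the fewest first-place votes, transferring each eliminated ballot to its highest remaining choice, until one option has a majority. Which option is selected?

Round 1: C 7, B 6, D 2, A 0. A has the fewest and is eliminated.
Round 2: C 7, B 6, D 2. D has the fewest and is eliminated.
Round 3: B 8, C 7. B has a majority.

B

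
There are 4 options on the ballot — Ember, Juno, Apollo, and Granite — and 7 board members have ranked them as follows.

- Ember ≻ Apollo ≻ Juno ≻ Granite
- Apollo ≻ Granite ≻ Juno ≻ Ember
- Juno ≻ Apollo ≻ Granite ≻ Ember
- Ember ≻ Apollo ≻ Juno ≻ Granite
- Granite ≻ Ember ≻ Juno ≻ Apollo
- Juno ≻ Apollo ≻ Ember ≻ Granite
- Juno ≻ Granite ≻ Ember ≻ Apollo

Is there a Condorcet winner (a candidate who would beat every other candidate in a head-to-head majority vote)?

Head-to-head results (7 voters total):
Ember vs Juno: Juno wins 4–3.
Ember vs Apollo: Ember wins 4–3.
Ember vs Granite: Granite wins 4–3.
Juno vs Apollo: Juno wins 4–3.
Juno vs Granite: Juno wins 5–2.
Apollo vs Granite: Apollo wins 5–2.
Juno beats each rival — Ember (4–3), Apollo (4–3), Granite (5–2) — so Juno is the Condorcet winner.

Yes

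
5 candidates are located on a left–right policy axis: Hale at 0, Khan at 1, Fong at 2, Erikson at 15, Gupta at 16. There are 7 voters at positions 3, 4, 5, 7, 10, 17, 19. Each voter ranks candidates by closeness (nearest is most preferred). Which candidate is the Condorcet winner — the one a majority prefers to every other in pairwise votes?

Fong

With single-peaked preferences on a line, the Condorcet winner is the candidate closest to the median voter.
The median voter (position 7) is closest to Fong at 2.
Check: Fong vs Erikson — voters closer to Fong: 4 of 7.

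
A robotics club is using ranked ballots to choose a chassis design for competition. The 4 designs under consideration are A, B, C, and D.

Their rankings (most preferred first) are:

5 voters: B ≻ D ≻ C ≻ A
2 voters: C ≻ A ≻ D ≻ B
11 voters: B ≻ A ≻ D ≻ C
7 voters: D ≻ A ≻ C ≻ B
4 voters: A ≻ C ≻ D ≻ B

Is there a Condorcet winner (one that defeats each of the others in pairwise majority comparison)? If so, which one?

B

Head-to-head results (29 voters total):
A vs B: B wins 16–13.
A vs C: A wins 22–7.
A vs D: A wins 17–12.
B vs C: B wins 16–13.
B vs D: B wins 16–13.
C vs D: D wins 23–6.
B beats each rival — A (16–13), C (16–13), D (16–13) — so B is the Condorcet winner.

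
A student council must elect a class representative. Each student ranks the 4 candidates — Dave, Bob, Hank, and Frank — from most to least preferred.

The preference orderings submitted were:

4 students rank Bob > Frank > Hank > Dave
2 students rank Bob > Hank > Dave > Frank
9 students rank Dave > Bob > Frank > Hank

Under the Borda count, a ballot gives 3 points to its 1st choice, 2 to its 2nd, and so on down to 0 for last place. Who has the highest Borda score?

Borda scores:
  Dave: 4·0 + 2·1 + 9·3 = 29
  Bob: 4·3 + 2·3 + 9·2 = 36
  Hank: 4·1 + 2·2 + 9·0 = 8
  Frank: 4·2 + 2·0 + 9·1 = 17
Bob has the highest total.

Bob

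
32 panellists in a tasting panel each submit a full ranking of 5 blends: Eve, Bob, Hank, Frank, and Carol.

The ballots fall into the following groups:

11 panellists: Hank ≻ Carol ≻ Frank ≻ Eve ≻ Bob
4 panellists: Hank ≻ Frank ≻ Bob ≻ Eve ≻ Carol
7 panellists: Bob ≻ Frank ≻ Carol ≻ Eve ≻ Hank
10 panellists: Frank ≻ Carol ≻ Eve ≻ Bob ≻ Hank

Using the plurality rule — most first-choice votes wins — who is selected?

First-place vote totals:
  Eve: 0
  Bob: 7
  Hank: 15
  Frank: 10
  Carol: 0
Hank has the most first-place votes.

Hank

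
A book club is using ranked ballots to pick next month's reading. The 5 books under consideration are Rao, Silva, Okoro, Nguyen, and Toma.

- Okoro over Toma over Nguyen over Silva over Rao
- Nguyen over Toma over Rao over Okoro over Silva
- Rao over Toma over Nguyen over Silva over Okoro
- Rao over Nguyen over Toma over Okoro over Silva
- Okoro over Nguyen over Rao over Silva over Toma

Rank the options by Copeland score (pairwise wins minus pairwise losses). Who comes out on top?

Pairwise results:
  Rao vs Silva: Rao wins 4–1.
  Rao vs Okoro: Rao wins 3–2.
  Rao vs Nguyen: Nguyen wins 3–2.
  Rao vs Toma: Rao wins 3–2.
  Silva vs Okoro: Okoro wins 4–1.
  Silva vs Nguyen: Nguyen wins 5–0.
  Silva vs Toma: Toma wins 4–1.
  Okoro vs Nguyen: Nguyen wins 3–2.
  Okoro vs Toma: Toma wins 3–2.
  Nguyen vs Toma: Nguyen wins 3–2.
Copeland scores (wins − losses):
  Rao: 3 − 1 = 2
  Silva: 0 − 4 = -4
  Okoro: 1 − 3 = -2
  Nguyen: 4 − 0 = 4
  Toma: 2 − 2 = 0
Nguyen has the best Copeland score.

Nguyen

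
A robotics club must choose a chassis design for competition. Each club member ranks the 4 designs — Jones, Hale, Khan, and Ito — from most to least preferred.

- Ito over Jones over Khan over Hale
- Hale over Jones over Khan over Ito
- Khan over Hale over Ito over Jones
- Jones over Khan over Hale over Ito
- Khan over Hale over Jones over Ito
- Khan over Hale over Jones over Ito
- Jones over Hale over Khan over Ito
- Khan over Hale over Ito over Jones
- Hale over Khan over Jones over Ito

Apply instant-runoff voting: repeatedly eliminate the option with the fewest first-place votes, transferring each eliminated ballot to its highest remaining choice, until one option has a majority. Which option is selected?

Khan

Round 1: Khan 4, Jones 2, Hale 2, Ito 1. Ito has the fewest and is eliminated.
Round 2: Khan 4, Jones 3, Hale 2. Hale has the fewest and is eliminated.
Round 3: Khan 5, Jones 4. Khan has a majority.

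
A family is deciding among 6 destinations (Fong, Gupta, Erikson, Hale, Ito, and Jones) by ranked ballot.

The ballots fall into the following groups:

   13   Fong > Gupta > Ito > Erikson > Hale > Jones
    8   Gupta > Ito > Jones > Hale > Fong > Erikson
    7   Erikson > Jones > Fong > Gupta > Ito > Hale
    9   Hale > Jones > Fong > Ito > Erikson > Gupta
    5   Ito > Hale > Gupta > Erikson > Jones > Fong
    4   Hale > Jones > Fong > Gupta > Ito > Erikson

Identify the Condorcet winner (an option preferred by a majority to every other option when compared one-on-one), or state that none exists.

Head-to-head results (46 voters total):
Fong vs Gupta: Fong wins 33–13.
Fong vs Erikson: Fong wins 34–12.
Fong vs Hale: Hale wins 26–20.
Fong vs Ito: Fong wins 33–13.
Fong vs Jones: Jones wins 33–13.
Gupta vs Erikson: Gupta wins 30–16.
Gupta vs Hale: Gupta wins 28–18.
Gupta vs Ito: Gupta wins 32–14.
Gupta vs Jones: Gupta wins 26–20.
Erikson vs Hale: Hale wins 26–20.
Erikson vs Ito: Ito wins 39–7.
Erikson vs Jones: Erikson wins 25–21.
Hale vs Ito: Ito wins 33–13.
Hale vs Jones: Hale wins 31–15.
Ito vs Jones: Ito wins 26–20.
No candidate beats all others: Fong beats Gupta beats Hale beats Fong, a majority cycle.

No Condorcet winner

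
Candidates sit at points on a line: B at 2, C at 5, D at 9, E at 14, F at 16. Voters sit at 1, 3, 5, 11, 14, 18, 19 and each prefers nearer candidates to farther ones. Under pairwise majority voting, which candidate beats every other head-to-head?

D

With single-peaked preferences on a line, the Condorcet winner is the candidate closest to the median voter.
The median voter (position 11) is closest to D at 9.
Check: D vs B — voters closer to D: 4 of 7.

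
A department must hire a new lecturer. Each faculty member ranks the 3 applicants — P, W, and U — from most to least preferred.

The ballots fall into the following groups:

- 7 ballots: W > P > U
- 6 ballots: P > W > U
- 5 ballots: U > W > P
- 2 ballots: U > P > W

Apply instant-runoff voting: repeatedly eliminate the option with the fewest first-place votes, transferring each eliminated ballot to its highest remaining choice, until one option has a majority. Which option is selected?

W

Round 1: W 7, U 7, P 6. P has the fewest and is eliminated.
Round 2: W 13, U 7. W has a majority.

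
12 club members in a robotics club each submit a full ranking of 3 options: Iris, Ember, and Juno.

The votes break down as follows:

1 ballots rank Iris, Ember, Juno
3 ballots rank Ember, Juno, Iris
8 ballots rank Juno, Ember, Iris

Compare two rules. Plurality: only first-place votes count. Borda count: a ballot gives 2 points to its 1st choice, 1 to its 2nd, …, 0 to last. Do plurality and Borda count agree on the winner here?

Plurality first-place counts: Iris 1, Ember 3, Juno 8 → Juno.
Borda totals: Iris 2, Ember 15, Juno 19 → Juno.
The two rules agree on Juno.

Yes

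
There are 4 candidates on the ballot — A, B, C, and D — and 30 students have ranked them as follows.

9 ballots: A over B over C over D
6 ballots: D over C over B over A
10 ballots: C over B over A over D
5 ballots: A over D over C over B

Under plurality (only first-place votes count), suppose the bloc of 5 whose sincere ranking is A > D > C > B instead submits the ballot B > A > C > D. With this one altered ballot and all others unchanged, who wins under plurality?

C

First-place totals with the altered ballot: A 9, B 5, C 10, D 6.
The switch changes the winner from A to C.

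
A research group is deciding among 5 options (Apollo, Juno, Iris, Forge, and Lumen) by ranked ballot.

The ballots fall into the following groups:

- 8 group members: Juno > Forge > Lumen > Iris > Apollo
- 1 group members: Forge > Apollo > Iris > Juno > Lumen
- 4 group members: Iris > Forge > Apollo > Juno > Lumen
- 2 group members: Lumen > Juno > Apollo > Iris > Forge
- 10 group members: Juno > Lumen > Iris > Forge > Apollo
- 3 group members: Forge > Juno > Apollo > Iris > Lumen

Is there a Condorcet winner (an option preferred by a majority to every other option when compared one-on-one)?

Head-to-head results (28 voters total):
Apollo vs Juno: Juno wins 23–5.
Apollo vs Iris: Iris wins 22–6.
Apollo vs Forge: Forge wins 26–2.
Apollo vs Lumen: Lumen wins 20–8.
Juno vs Iris: Juno wins 23–5.
Juno vs Forge: Juno wins 20–8.
Juno vs Lumen: Juno wins 26–2.
Iris vs Forge: Iris wins 16–12.
Iris vs Lumen: Lumen wins 20–8.
Forge vs Lumen: Forge wins 16–12.
Juno beats each rival — Apollo (23–5), Iris (23–5), Forge (20–8), Lumen (26–2) — so Juno is the Condorcet winner.

Yes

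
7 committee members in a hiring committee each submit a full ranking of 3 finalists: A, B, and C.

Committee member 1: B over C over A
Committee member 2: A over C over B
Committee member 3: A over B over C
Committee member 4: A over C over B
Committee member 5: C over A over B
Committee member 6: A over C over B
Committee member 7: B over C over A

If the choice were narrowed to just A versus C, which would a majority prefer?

A

Ballots ranking A above C: 4.
Ballots ranking C above A: 3.
A wins the head-to-head, 4–3.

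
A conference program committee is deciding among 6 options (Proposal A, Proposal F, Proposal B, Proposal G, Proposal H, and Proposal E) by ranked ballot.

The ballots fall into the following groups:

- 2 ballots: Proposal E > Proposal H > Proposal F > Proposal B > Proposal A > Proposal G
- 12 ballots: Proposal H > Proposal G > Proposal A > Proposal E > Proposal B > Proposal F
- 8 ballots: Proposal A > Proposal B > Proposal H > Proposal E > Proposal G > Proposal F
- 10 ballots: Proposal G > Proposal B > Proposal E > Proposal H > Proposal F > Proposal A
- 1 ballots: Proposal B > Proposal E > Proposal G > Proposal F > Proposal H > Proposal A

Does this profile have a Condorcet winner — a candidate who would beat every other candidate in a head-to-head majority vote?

Head-to-head results (33 voters total):
Proposal A vs Proposal F: Proposal A wins 20–13.
Proposal A vs Proposal B: Proposal A wins 20–13.
Proposal A vs Proposal G: Proposal G wins 23–10.
Proposal A vs Proposal H: Proposal H wins 25–8.
Proposal A vs Proposal E: Proposal A wins 20–13.
Proposal F vs Proposal B: Proposal B wins 31–2.
Proposal F vs Proposal G: Proposal G wins 31–2.
Proposal F vs Proposal H: Proposal H wins 32–1.
Proposal F vs Proposal E: Proposal E wins 33–0.
Proposal B vs Proposal G: Proposal G wins 22–11.
Proposal B vs Proposal H: Proposal B wins 19–14.
Proposal B vs Proposal E: Proposal B wins 19–14.
Proposal G vs Proposal H: Proposal H wins 22–11.
Proposal G vs Proposal E: Proposal G wins 22–11.
Proposal H vs Proposal E: Proposal H wins 20–13.
No candidate beats all others: Proposal A beats Proposal B beats Proposal H beats Proposal A, a majority cycle.

No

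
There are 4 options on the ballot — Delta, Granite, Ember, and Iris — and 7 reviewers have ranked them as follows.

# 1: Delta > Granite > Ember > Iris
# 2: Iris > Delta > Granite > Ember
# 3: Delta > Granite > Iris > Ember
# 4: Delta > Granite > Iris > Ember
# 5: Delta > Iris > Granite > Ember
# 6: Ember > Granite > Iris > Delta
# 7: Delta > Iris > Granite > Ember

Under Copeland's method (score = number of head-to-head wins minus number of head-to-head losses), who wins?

Delta

Pairwise results:
  Delta vs Granite: Delta wins 6–1.
  Delta vs Ember: Delta wins 6–1.
  Delta vs Iris: Delta wins 5–2.
  Granite vs Ember: Granite wins 6–1.
  Granite vs Iris: Granite wins 4–3.
  Ember vs Iris: Iris wins 5–2.
Copeland scores (wins − losses):
  Delta: 3 − 0 = 3
  Granite: 2 − 1 = 1
  Ember: 0 − 3 = -3
  Iris: 1 − 2 = -1
Delta has the best Copeland score.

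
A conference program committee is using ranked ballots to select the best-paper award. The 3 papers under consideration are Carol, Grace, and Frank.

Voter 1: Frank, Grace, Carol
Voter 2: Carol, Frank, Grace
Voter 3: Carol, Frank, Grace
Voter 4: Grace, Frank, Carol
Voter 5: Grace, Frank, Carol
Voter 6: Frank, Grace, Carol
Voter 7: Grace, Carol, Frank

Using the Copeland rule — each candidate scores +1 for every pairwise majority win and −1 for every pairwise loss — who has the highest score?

Frank

Pairwise results:
  Carol vs Grace: Grace wins 5–2.
  Carol vs Frank: Frank wins 4–3.
  Grace vs Frank: Frank wins 4–3.
Copeland scores (wins − losses):
  Carol: 0 − 2 = -2
  Grace: 1 − 1 = 0
  Frank: 2 − 0 = 2
Frank has the best Copeland score.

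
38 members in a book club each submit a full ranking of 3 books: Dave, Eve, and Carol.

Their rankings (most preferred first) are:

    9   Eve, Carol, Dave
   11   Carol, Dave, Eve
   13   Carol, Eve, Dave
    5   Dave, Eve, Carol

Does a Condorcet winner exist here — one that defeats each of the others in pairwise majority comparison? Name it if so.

Head-to-head results (38 voters total):
Dave vs Eve: Eve wins 22–16.
Dave vs Carol: Carol wins 33–5.
Eve vs Carol: Carol wins 24–14.
Carol beats each rival — Dave (33–5), Eve (24–14) — so Carol is the Condorcet winner.

Carol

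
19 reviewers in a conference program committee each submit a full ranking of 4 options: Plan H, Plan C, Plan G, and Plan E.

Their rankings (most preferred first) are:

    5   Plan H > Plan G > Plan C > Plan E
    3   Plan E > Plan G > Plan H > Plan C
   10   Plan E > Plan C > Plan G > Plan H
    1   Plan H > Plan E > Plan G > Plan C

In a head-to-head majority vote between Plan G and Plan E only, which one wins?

Ballots ranking Plan G above Plan E: 5.
Ballots ranking Plan E above Plan G: 3+10+1 = 14.
Plan E wins the head-to-head, 14–5.

Plan E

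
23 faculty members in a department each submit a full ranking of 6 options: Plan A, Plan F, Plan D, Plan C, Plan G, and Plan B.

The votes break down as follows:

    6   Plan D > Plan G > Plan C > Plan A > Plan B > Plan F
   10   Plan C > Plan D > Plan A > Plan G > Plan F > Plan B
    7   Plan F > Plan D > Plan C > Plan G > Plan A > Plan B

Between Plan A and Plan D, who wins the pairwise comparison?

Ballots ranking Plan A above Plan D: 0.
Ballots ranking Plan D above Plan A: 6+10+7 = 23.
Plan D wins the head-to-head, 23–0.

Plan D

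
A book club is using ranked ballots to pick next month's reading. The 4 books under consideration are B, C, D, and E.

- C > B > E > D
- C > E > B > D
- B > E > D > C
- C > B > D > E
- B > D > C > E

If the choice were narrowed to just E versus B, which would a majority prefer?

B

Ballots ranking E above B: 1.
Ballots ranking B above E: 4.
B wins the head-to-head, 4–1.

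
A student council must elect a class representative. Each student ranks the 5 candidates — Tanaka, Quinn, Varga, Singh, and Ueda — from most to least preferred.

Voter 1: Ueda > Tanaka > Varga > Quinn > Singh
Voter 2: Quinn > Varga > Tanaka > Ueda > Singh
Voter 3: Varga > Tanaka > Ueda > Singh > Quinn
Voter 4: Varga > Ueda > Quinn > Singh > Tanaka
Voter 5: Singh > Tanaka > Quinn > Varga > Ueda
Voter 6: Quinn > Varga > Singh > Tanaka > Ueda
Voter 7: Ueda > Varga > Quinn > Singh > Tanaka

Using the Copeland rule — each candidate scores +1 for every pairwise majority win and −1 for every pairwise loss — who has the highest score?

Pairwise results:
  Tanaka vs Quinn: Quinn wins 4–3.
  Tanaka vs Varga: Varga wins 5–2.
  Tanaka vs Singh: Singh wins 4–3.
  Tanaka vs Ueda: Tanaka wins 4–3.
  Quinn vs Varga: Varga wins 4–3.
  Quinn vs Singh: Quinn wins 5–2.
  Quinn vs Ueda: Ueda wins 4–3.
  Varga vs Singh: Varga wins 6–1.
  Varga vs Ueda: Varga wins 5–2.
  Singh vs Ueda: Ueda wins 5–2.
Copeland scores (wins − losses):
  Tanaka: 1 − 3 = -2
  Quinn: 2 − 2 = 0
  Varga: 4 − 0 = 4
  Singh: 1 − 3 = -2
  Ueda: 2 − 2 = 0
Varga has the best Copeland score.

Varga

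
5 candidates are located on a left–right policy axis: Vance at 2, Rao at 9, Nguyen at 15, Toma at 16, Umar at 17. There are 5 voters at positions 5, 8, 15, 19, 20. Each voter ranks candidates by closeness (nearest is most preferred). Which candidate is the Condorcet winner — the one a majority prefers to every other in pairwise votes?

With single-peaked preferences on a line, the Condorcet winner is the candidate closest to the median voter.
The median voter (position 15) is closest to Nguyen at 15.
Check: Nguyen vs Vance — voters closer to Nguyen: 3 of 5.

Nguyen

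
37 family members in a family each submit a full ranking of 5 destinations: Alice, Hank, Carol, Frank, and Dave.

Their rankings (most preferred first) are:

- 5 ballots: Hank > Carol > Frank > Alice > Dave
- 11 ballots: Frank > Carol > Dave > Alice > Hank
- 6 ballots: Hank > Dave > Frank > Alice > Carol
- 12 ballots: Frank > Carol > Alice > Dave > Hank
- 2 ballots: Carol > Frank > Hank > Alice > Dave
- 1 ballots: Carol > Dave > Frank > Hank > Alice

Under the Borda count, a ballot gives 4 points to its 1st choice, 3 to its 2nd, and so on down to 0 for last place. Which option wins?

Frank

Borda scores:
  Alice: 5·1 + 11·1 + 6·1 + 12·2 + 2·1 + 0 = 48
  Hank: 5·4 + 11·0 + 6·4 + 12·0 + 2·2 + 1 = 49
  Carol: 5·3 + 11·3 + 6·0 + 12·3 + 2·4 + 4 = 96
  Frank: 5·2 + 11·4 + 6·2 + 12·4 + 2·3 + 2 = 122
  Dave: 5·0 + 11·2 + 6·3 + 12·1 + 2·0 + 3 = 55
Frank has the highest total.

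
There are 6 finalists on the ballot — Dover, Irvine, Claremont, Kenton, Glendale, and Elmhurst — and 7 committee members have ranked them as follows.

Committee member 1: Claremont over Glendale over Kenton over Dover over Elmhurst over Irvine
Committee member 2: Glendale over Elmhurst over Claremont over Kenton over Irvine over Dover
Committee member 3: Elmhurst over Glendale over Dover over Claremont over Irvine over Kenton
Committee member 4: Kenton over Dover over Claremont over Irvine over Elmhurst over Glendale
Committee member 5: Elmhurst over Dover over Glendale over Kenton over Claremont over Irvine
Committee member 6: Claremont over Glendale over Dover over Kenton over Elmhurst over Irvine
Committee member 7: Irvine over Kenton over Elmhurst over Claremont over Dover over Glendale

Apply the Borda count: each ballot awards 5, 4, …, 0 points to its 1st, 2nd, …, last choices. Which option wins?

Claremont

Borda scores:
  Dover: 2 + 0 + 3 + 4 + 4 + 3 + 1 = 17
  Irvine: 0 + 1 + 1 + 2 + 0 + 0 + 5 = 9
  Claremont: 5 + 3 + 2 + 3 + 1 + 5 + 2 = 21
  Kenton: 3 + 2 + 0 + 5 + 2 + 2 + 4 = 18
  Glendale: 4 + 5 + 4 + 0 + 3 + 4 + 0 = 20
  Elmhurst: 1 + 4 + 5 + 1 + 5 + 1 + 3 = 20
Claremont has the highest total.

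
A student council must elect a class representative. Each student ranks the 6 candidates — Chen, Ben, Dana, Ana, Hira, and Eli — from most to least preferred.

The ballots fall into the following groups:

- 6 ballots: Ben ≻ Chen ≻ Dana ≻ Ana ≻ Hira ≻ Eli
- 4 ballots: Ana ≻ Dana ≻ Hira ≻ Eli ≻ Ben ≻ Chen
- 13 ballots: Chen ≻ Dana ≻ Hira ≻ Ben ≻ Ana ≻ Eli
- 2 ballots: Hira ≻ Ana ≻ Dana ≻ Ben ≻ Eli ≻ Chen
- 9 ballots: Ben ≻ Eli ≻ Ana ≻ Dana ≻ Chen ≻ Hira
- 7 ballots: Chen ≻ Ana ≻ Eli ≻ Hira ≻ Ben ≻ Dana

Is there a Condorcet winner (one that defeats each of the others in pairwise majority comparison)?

No

Head-to-head results (41 voters total):
Chen vs Ben: Ben wins 21–20.
Chen vs Dana: Chen wins 26–15.
Chen vs Ana: Chen wins 26–15.
Chen vs Hira: Chen wins 35–6.
Chen vs Eli: Chen wins 26–15.
Ben vs Dana: Ben wins 22–19.
Ben vs Ana: Ben wins 28–13.
Ben vs Hira: Hira wins 26–15.
Ben vs Eli: Ben wins 30–11.
Dana vs Ana: Ana wins 22–19.
Dana vs Hira: Dana wins 32–9.
Dana vs Eli: Dana wins 25–16.
Ana vs Hira: Ana wins 26–15.
Ana vs Eli: Ana wins 32–9.
Hira vs Eli: Hira wins 25–16.
No candidate beats all others: Chen beats Hira beats Ben beats Chen, a majority cycle.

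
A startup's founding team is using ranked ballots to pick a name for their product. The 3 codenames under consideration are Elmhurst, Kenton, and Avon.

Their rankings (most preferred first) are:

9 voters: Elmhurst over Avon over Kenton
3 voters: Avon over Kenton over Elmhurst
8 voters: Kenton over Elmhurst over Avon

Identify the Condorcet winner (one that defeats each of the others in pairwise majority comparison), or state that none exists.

No Condorcet winner

Head-to-head results (20 voters total):
Elmhurst vs Kenton: Kenton wins 11–9.
Elmhurst vs Avon: Elmhurst wins 17–3.
Kenton vs Avon: Avon wins 12–8.
No candidate beats all others: Elmhurst beats Avon beats Kenton beats Elmhurst, a majority cycle.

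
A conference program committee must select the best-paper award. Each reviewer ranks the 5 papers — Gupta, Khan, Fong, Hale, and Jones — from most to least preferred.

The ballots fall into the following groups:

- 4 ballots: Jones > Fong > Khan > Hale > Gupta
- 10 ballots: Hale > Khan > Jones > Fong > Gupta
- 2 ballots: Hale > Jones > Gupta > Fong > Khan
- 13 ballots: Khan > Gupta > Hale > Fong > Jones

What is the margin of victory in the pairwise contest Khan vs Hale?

5

Ballots ranking Khan above Hale: 4+13 = 17.
Ballots ranking Hale above Khan: 10+2 = 12.
Khan wins 17–12, a margin of 5.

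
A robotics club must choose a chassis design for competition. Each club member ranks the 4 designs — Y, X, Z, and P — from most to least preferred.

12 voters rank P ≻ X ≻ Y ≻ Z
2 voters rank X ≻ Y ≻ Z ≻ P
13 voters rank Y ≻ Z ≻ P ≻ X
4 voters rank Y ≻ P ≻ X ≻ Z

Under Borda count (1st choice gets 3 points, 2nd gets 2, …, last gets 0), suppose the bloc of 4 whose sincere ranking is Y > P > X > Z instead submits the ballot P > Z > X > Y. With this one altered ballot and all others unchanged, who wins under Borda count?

Borda totals with the altered ballot: Y 55, X 34, Z 36, P 61.
The switch changes the winner from Y to P.

P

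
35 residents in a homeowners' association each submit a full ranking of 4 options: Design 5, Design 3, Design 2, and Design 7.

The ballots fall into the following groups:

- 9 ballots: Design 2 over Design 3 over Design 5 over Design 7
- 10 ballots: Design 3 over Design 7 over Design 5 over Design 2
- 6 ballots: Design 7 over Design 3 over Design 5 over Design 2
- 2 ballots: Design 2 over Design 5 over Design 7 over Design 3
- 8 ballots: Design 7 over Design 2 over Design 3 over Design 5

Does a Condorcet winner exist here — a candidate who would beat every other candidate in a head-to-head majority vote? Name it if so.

Head-to-head results (35 voters total):
Design 5 vs Design 3: Design 3 wins 33–2.
Design 5 vs Design 2: Design 2 wins 19–16.
Design 5 vs Design 7: Design 7 wins 24–11.
Design 3 vs Design 2: Design 2 wins 19–16.
Design 3 vs Design 7: Design 3 wins 19–16.
Design 2 vs Design 7: Design 7 wins 24–11.
No candidate beats all others: Design 3 beats Design 7 beats Design 2 beats Design 3, a majority cycle.

None — there is no Condorcet winner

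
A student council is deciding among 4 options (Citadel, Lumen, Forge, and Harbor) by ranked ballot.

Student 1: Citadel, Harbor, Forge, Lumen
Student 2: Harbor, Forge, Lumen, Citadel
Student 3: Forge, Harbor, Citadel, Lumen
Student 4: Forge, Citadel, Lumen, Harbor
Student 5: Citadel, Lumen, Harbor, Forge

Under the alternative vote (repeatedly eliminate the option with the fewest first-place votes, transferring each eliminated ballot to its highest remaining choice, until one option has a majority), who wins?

Forge

Round 1: Citadel 2, Forge 2, Harbor 1, Lumen 0. Lumen has the fewest and is eliminated.
Round 2: Citadel 2, Forge 2, Harbor 1. Harbor has the fewest and is eliminated.
Round 3: Forge 3, Citadel 2. Forge has a majority.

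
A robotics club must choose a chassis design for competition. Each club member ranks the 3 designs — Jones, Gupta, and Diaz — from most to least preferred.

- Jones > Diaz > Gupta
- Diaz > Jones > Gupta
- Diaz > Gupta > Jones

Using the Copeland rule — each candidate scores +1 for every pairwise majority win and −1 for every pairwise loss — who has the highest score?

Diaz

Pairwise results:
  Jones vs Gupta: Jones wins 2–1.
  Jones vs Diaz: Diaz wins 2–1.
  Gupta vs Diaz: Diaz wins 3–0.
Copeland scores (wins − losses):
  Jones: 1 − 1 = 0
  Gupta: 0 − 2 = -2
  Diaz: 2 − 0 = 2
Diaz has the best Copeland score.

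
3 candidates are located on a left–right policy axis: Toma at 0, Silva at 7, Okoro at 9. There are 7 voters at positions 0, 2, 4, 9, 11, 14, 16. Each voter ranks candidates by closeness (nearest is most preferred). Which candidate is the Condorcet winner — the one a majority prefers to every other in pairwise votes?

Okoro

With single-peaked preferences on a line, the Condorcet winner is the candidate closest to the median voter.
The median voter (position 9) is closest to Okoro at 9.
Check: Okoro vs Silva — voters closer to Okoro: 4 of 7.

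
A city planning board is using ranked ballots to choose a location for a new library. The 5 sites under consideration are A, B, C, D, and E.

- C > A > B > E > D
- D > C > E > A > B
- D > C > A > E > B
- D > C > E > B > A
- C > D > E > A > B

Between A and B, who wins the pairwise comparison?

Ballots ranking A above B: 4.
Ballots ranking B above A: 1.
A wins the head-to-head, 4–1.

A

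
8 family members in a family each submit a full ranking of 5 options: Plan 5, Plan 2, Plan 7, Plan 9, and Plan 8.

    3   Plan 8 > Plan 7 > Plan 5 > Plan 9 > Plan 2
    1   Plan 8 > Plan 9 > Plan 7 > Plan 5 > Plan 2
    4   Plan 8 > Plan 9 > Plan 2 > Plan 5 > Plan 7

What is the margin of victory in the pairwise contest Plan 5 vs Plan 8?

Ballots ranking Plan 5 above Plan 8: 0.
Ballots ranking Plan 8 above Plan 5: 3+1+4 = 8.
Plan 8 wins 8–0, a margin of 8.

8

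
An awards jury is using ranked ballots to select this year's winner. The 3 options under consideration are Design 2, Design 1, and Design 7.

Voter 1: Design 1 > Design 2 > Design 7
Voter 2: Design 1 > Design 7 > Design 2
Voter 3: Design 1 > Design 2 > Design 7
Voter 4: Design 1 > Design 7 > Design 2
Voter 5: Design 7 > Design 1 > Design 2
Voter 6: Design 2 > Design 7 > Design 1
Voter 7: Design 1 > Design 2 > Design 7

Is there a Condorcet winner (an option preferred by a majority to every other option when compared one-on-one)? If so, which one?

Design 1

Head-to-head results (7 voters total):
Design 2 vs Design 1: Design 1 wins 6–1.
Design 2 vs Design 7: Design 2 wins 4–3.
Design 1 vs Design 7: Design 1 wins 5–2.
Design 1 beats each rival — Design 2 (6–1), Design 7 (5–2) — so Design 1 is the Condorcet winner.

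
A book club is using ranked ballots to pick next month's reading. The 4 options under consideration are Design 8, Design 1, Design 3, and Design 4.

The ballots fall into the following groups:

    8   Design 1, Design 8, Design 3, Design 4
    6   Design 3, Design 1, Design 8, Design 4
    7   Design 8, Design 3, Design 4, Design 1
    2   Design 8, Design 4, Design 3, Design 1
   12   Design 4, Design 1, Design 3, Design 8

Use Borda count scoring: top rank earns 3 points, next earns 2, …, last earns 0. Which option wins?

Design 1

Borda scores:
  Design 8: 8·2 + 6·1 + 7·3 + 2·3 + 12·0 = 49
  Design 1: 8·3 + 6·2 + 7·0 + 2·0 + 12·2 = 60
  Design 3: 8·1 + 6·3 + 7·2 + 2·1 + 12·1 = 54
  Design 4: 8·0 + 6·0 + 7·1 + 2·2 + 12·3 = 47
Design 1 has the highest total.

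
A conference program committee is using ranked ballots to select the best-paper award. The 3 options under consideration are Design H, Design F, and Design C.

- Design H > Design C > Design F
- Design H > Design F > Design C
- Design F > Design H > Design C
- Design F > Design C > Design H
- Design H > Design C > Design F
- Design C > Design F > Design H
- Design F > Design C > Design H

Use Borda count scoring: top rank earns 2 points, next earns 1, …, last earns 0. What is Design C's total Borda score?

6

Borda scores:
  Design H: 2 + 2 + 1 + 0 + 2 + 0 + 0 = 7
  Design F: 0 + 1 + 2 + 2 + 0 + 1 + 2 = 8
  Design C: 1 + 0 + 0 + 1 + 1 + 2 + 1 = 6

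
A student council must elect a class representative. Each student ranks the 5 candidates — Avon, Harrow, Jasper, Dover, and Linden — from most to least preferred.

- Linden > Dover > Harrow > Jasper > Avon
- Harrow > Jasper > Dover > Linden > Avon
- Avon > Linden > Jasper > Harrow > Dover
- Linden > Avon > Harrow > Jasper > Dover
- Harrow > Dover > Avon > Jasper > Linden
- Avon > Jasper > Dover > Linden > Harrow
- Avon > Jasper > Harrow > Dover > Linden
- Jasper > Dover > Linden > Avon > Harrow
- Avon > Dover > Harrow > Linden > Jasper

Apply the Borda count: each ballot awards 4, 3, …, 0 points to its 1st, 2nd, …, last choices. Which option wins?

Avon

Borda scores:
  Avon: 0 + 0 + 4 + 3 + 2 + 4 + 4 + 1 + 4 = 22
  Harrow: 2 + 4 + 1 + 2 + 4 + 0 + 2 + 0 + 2 = 17
  Jasper: 1 + 3 + 2 + 1 + 1 + 3 + 3 + 4 + 0 = 18
  Dover: 3 + 2 + 0 + 0 + 3 + 2 + 1 + 3 + 3 = 17
  Linden: 4 + 1 + 3 + 4 + 0 + 1 + 0 + 2 + 1 = 16
Avon has the highest total.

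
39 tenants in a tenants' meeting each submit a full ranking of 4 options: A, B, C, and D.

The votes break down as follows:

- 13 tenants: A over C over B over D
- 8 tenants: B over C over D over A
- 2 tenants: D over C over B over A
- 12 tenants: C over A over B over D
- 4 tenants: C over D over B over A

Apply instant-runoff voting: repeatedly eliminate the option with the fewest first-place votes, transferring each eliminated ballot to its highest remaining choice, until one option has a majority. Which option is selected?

C

Round 1: C 16, A 13, B 8, D 2. D has the fewest and is eliminated.
Round 2: C 18, A 13, B 8. B has the fewest and is eliminated.
Round 3: C 26, A 13. C has a majority.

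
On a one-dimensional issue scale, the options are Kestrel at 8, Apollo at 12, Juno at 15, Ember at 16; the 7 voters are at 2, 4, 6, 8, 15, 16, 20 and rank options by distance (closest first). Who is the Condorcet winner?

With single-peaked preferences on a line, the Condorcet winner is the candidate closest to the median voter.
The median voter (position 8) is closest to Kestrel at 8.
Check: Kestrel vs Ember — voters closer to Kestrel: 4 of 7.

Kestrel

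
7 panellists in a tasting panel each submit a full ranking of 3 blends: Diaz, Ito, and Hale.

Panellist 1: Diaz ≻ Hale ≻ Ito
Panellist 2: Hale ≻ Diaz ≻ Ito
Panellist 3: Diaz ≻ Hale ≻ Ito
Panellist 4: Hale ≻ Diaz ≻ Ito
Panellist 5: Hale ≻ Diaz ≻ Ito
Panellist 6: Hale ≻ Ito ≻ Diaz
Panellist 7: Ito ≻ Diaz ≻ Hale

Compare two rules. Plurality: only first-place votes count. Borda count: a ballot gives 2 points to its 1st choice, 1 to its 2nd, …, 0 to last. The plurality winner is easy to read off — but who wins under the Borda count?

Plurality first-place counts: Diaz 2, Ito 1, Hale 4 → Hale.
Borda totals: Diaz 8, Ito 3, Hale 10 → Hale.

Hale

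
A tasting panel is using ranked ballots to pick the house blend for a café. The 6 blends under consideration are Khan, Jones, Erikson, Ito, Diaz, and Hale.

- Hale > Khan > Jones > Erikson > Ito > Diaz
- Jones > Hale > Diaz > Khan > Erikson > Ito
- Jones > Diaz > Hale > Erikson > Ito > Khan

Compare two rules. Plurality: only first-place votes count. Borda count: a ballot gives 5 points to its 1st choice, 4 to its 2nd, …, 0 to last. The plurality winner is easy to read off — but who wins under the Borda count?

Plurality first-place counts: Khan 0, Jones 2, Erikson 0, Ito 0, Diaz 0, Hale 1 → Jones.
Borda totals: Khan 6, Jones 13, Erikson 5, Ito 2, Diaz 7, Hale 12 → Jones.

Jones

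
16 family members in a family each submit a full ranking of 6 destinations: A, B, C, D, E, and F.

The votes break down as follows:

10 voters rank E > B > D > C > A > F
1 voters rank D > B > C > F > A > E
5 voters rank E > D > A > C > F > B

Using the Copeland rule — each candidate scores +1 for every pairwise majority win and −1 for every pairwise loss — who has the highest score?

Pairwise results:
  A vs B: B wins 11–5.
  A vs C: C wins 11–5.
  A vs D: D wins 16–0.
  A vs E: E wins 15–1.
  A vs F: A wins 15–1.
  B vs C: B wins 11–5.
  B vs D: B wins 10–6.
  B vs E: E wins 15–1.
  B vs F: B wins 11–5.
  C vs D: D wins 16–0.
  C vs E: E wins 15–1.
  C vs F: C wins 16–0.
  D vs E: E wins 15–1.
  D vs F: D wins 16–0.
  E vs F: E wins 15–1.
Copeland scores (wins − losses):
  A: 1 − 4 = -3
  B: 4 − 1 = 3
  C: 2 − 3 = -1
  D: 3 − 2 = 1
  E: 5 − 0 = 5
  F: 0 − 5 = -5
E has the best Copeland score.

E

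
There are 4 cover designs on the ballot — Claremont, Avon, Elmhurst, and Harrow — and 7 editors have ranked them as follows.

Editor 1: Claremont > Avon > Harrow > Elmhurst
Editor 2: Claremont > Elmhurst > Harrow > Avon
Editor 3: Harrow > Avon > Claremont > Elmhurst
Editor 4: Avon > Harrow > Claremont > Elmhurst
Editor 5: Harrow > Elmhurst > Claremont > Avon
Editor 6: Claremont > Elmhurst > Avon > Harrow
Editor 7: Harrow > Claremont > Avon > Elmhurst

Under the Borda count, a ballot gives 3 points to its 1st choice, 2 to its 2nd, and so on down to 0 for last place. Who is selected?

Claremont

Borda scores:
  Claremont: 3 + 3 + 1 + 1 + 1 + 3 + 2 = 14
  Avon: 2 + 0 + 2 + 3 + 0 + 1 + 1 = 9
  Elmhurst: 0 + 2 + 0 + 0 + 2 + 2 + 0 = 6
  Harrow: 1 + 1 + 3 + 2 + 3 + 0 + 3 = 13
Claremont has the highest total.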